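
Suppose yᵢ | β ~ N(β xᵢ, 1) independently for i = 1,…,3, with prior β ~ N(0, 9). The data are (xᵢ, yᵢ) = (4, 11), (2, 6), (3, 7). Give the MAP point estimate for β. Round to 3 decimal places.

β̂_MAP = 2.645

log p(β | y) = −Σ(yᵢ − βxᵢ)²/(2·1) − β²/(2·9) + const.
Setting the derivative to zero: Σxᵢ(yᵢ − βxᵢ)/1 − β/9 = 0, so β = Σxᵢyᵢ / (Σxᵢ² + σ²/τ²).
Σxᵢyᵢ = 4·11 + 2·6 + 3·7 = 77; Σxᵢ² = 29; σ²/τ² = 1/9.
β̂_MAP = 77 / (29 + 1/9) = 77/(262/9) = 693/262 ≈ 2.645.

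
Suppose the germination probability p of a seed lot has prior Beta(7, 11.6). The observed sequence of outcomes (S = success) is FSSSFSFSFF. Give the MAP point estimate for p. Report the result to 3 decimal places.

p̂_MAP = 0.414

Prior: Beta(7, 11.6).
Data: 5 successes in 10 trials (from the sequence). The binomial likelihood contributes p^5(1−p)^5, so the posterior is Beta(7+5, 11.6+5) = Beta(12, 16.6).
For Beta(a, b) with a, b > 1 the mode is (a−1)/(a+b−2) = 11/26.6 ≈ 0.414.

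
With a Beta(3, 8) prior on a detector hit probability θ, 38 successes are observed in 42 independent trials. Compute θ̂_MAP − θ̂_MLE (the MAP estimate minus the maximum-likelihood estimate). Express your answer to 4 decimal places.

Posterior is Beta(41, 12); MAP = (41−1)/(53−2) = 40/51 ≈ 0.78431.
MLE ignores the prior: θ̂_MLE = k/n = 38/42 ≈ 0.90476.
Difference = 40/51 − 38/42 = -43/357 ≈ -0.1204.

MAP − MLE = -0.1204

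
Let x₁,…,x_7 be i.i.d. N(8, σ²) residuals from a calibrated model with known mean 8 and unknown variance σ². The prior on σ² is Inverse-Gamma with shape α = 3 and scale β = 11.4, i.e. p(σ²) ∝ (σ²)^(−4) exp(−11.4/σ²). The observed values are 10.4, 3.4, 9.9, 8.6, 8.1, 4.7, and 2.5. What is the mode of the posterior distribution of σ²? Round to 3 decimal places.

σ̂²_MAP = 6.323

Sum of squared deviations about the known mean: SS = (10.4−8)² + (3.4−8)² + (9.9−8)² + (8.6−8)² + (8.1−8)² + (4.7−8)² + (2.5−8)² = 72.04.
The Normal likelihood contributes (σ²)^(−n/2) exp(−SS/(2σ²)), so the posterior is Inverse-Gamma(α + n/2, β + SS/2) = Inverse-Gamma(6.5, 47.42).
The mode of Inverse-Gamma(a, b) is b/(a+1) = 47.42/7.5 ≈ 6.323.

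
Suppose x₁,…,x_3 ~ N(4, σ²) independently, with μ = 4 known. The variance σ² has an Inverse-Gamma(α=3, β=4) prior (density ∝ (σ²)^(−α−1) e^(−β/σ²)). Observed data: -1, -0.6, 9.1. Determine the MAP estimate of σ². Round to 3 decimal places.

Sum of squared deviations about the known mean: SS = (-1−4)² + (-0.6−4)² + (9.1−4)² = 72.17.
The Normal likelihood contributes (σ²)^(−n/2) exp(−SS/(2σ²)), so the posterior is Inverse-Gamma(α + n/2, β + SS/2) = Inverse-Gamma(4.5, 40.085).
The mode of Inverse-Gamma(a, b) is b/(a+1) = 40.085/5.5 ≈ 7.288.

σ̂²_MAP = 7.288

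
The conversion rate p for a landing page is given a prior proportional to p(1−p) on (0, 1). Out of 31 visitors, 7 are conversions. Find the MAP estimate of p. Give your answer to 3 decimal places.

The prior density ∝ p(1−p)^1 is the kernel of Beta(2, 2).
Data: 7 successes in 31 trials. The binomial likelihood contributes p^7(1−p)^24, so the posterior is Beta(2+7, 2+24) = Beta(9, 26).
For Beta(a, b) with a, b > 1 the mode is (a−1)/(a+b−2) = 8/33 ≈ 0.242.

p̂_MAP = 0.242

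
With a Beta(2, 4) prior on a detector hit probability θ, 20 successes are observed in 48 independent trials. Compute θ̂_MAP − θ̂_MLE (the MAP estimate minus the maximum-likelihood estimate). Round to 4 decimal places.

Posterior is Beta(22, 32); MAP = (22−1)/(54−2) = 21/52 ≈ 0.40385.
MLE ignores the prior: θ̂_MLE = k/n = 20/48 ≈ 0.41667.
Difference = 21/52 − 20/48 = -1/78 ≈ -0.0128.

MAP − MLE = -0.0128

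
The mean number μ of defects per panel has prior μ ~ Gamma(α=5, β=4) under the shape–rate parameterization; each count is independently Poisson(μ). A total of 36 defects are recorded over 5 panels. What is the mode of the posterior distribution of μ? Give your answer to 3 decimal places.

Σxᵢ = 36, n = 5.
Posterior ∝ μ^4e^(−4μ) · μ^36e^(−5μ) = μ^40e^(−9μ), i.e. Gamma(shape=41, rate=9).
The mode of a Gamma(a, b) with a ≥ 1 (shape–rate) is (a−1)/b = 40/9 ≈ 4.444.

μ̂_MAP = 4.444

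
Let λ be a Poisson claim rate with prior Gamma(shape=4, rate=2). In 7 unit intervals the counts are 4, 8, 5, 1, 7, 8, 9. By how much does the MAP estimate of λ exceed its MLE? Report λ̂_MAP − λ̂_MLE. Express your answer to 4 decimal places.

MAP − MLE = -1.0000

Σxᵢ = 42. Posterior is Gamma(46, 9); MAP = (46−1)/9 = 45/9 ≈ 5.00000.
MLE = x̄ = 42/7 ≈ 6.00000.
Difference = 45/9 − 42/7 = -1 ≈ -1.0000.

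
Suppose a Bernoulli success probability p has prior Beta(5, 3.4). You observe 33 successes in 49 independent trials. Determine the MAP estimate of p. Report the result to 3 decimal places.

Prior: Beta(5, 3.4).
Data: 33 successes in 49 trials. The binomial likelihood contributes p^33(1−p)^16, so the posterior is Beta(5+33, 3.4+16) = Beta(38, 19.4).
For Beta(a, b) with a, b > 1 the mode is (a−1)/(a+b−2) = 37/55.4 ≈ 0.668.

p̂_MAP = 0.668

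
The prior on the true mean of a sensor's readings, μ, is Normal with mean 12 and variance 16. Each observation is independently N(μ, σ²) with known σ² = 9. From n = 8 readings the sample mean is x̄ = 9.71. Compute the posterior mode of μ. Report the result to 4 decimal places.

μ̂_MAP = 9.8604

n = 8, x̄ = 9.71.
For a Normal prior and Normal likelihood with known variance, the posterior is Normal; its mode equals its mean, the precision-weighted average.
Prior precision 1/σ₀² = 1/16 = 0.0625; data precision n/σ² = 8/9.
μ̂ = (0.0625·12 + (8/9)·9.71) / (0.0625 + 8/9) = (8443/900)/(137/144) = 33772/3425 ≈ 9.8604.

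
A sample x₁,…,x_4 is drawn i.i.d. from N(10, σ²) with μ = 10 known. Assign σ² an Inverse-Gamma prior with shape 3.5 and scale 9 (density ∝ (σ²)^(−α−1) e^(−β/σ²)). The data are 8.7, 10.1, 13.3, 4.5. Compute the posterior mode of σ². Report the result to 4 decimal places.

σ̂²_MAP = 4.6800

Sum of squared deviations about the known mean: SS = (8.7−10)² + (10.1−10)² + (13.3−10)² + (4.5−10)² = 42.84.
The Normal likelihood contributes (σ²)^(−n/2) exp(−SS/(2σ²)), so the posterior is Inverse-Gamma(α + n/2, β + SS/2) = Inverse-Gamma(5.5, 30.42).
The mode of Inverse-Gamma(a, b) is b/(a+1) = 30.42/6.5 ≈ 4.6800.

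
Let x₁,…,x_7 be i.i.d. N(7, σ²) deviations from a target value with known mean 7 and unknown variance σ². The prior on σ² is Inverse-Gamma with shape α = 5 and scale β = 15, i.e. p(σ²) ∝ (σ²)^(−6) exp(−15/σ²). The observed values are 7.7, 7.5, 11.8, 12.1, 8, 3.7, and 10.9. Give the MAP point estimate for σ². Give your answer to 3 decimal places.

σ̂²_MAP = 5.626

Sum of squared deviations about the known mean: SS = (7.7−7)² + (7.5−7)² + (11.8−7)² + (12.1−7)² + (8−7)² + (3.7−7)² + (10.9−7)² = 76.89.
The Normal likelihood contributes (σ²)^(−n/2) exp(−SS/(2σ²)), so the posterior is Inverse-Gamma(α + n/2, β + SS/2) = Inverse-Gamma(8.5, 53.445).
The mode of Inverse-Gamma(a, b) is b/(a+1) = 53.445/9.5 ≈ 5.626.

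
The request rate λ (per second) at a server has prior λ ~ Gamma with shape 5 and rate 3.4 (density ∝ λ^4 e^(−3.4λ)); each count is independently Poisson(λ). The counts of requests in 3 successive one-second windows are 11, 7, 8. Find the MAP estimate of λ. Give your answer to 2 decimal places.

Σxᵢ = 11+7+8 = 26, with n = 3.
Posterior ∝ λ^4e^(−3.4λ) · λ^26e^(−3λ) = λ^30e^(−6.4λ), i.e. Gamma(shape=31, rate=6.4).
The mode of a Gamma(a, b) with a ≥ 1 (shape–rate) is (a−1)/b = 30/6.4 ≈ 4.69.

λ̂_MAP = 4.69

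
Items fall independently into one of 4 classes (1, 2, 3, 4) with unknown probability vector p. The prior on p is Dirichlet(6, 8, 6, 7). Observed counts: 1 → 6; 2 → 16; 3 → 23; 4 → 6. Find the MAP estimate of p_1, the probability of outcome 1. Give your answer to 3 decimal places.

MAP estimate: 0.149

The posterior is Dirichlet(αᵢ + nᵢ) = Dirichlet(12, 24, 29, 13).
For a Dirichlet(a₁,…,a_K) with all aᵢ > 1, the mode has j-th component (aⱼ − 1)/(Σaᵢ − K).
Here Σaᵢ = 78 and K = 4, so p_1 = (12 − 1)/(78 − 4) = 11/74 ≈ 0.149.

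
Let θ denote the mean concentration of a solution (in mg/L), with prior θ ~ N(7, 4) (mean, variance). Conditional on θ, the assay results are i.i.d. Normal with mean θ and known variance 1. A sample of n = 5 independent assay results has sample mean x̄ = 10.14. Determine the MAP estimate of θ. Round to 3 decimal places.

θ̂_MAP = 9.990

n = 5, x̄ = 10.14.
For a Normal prior and Normal likelihood with known variance, the posterior is Normal; its mode equals its mean, the precision-weighted average.
Prior precision 1/σ₀² = 1/4 = 0.25; data precision n/σ² = 5/1 = 5.
θ̂ = (0.25·7 + 5·10.14) / (0.25 + 5) = 52.45/5.25 = 1049/105 ≈ 9.990.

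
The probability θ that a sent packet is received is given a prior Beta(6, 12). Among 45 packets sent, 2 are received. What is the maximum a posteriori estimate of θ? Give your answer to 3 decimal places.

θ̂_MAP = 0.115

Prior: Beta(6, 12).
Data: 2 successes in 45 trials. The binomial likelihood contributes θ^2(1−θ)^43, so the posterior is Beta(6+2, 12+43) = Beta(8, 55).
For Beta(a, b) with a, b > 1 the mode is (a−1)/(a+b−2) = 7/61 ≈ 0.115.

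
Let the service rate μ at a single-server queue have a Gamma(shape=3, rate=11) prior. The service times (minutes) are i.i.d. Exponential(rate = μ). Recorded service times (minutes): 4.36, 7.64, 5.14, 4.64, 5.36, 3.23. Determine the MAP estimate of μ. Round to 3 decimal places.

The Exponential(rate=μ) likelihood is ∝ μ^n e^(−μΣtᵢ). Here n = 6 and Σtᵢ = 4.36 + 7.64 + 5.14 + 4.64 + 5.36 + 3.23 = 30.37.
Posterior ∝ μ^2e^(−11μ) · μ^6e^(−30.37μ) = μ^8e^(−41.37μ), i.e. Gamma(9, 41.37).
Mode = (a−1)/b = 8/41.37 ≈ 0.193.

μ̂_MAP = 0.193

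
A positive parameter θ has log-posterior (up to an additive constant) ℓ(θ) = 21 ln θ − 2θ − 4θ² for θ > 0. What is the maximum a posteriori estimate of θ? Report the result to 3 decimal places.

ℓ'(θ) = 21/θ − 2 − 8θ. Setting this to zero and multiplying by θ: 8θ² + 2θ − 21 = 0.
θ = (−2 + √(2² + 4·8·21)) / (2·8) = (−2 + √676) / 16 = (−2 + 26)/16 = 3/2.
ℓ''(θ) = −21/θ² − 8 < 0, confirming a maximum.

θ̂_MAP = 1.500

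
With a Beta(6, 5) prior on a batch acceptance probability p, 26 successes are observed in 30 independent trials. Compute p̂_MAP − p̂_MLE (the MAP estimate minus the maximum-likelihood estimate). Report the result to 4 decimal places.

MAP − MLE = -0.0718

Posterior is Beta(32, 9); MAP = (32−1)/(41−2) = 31/39 ≈ 0.79487.
MLE ignores the prior: p̂_MLE = k/n = 26/30 ≈ 0.86667.
Difference = 31/39 − 26/30 = -14/195 ≈ -0.0718.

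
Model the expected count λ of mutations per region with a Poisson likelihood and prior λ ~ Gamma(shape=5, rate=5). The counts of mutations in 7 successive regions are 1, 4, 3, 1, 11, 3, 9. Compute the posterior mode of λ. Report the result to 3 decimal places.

Σxᵢ = 1+4+3+1+11+3+9 = 32, with n = 7.
Posterior ∝ λ^4e^(−5λ) · λ^32e^(−7λ) = λ^36e^(−12λ), i.e. Gamma(shape=37, rate=12).
The mode of a Gamma(a, b) with a ≥ 1 (shape–rate) is (a−1)/b = 36/12 ≈ 3.000.

λ̂_MAP = 3.000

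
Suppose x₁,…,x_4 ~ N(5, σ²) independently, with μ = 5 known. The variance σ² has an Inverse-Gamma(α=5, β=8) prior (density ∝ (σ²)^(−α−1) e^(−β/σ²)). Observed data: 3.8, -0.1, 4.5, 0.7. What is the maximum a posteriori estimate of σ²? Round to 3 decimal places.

σ̂²_MAP = 3.887

Sum of squared deviations about the known mean: SS = (3.8−5)² + (-0.1−5)² + (4.5−5)² + (0.7−5)² = 46.19.
The Normal likelihood contributes (σ²)^(−n/2) exp(−SS/(2σ²)), so the posterior is Inverse-Gamma(α + n/2, β + SS/2) = Inverse-Gamma(7, 31.095).
The mode of Inverse-Gamma(a, b) is b/(a+1) = 31.095/8 ≈ 3.887.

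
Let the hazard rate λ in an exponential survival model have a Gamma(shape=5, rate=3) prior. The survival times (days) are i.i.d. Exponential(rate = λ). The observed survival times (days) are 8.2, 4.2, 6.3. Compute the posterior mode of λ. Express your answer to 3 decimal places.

The Exponential(rate=λ) likelihood is ∝ λ^n e^(−λΣtᵢ). Here n = 3 and Σtᵢ = 8.2 + 4.2 + 6.3 = 18.7.
Posterior ∝ λ^4e^(−3λ) · λ^3e^(−18.7λ) = λ^7e^(−21.7λ), i.e. Gamma(8, 21.7).
Mode = (a−1)/b = 7/21.7 ≈ 0.323.

λ̂_MAP = 0.323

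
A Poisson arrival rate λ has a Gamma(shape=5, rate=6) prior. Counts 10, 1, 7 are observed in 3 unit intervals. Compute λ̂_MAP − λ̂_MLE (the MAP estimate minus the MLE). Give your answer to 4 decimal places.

Σxᵢ = 18. Posterior is Gamma(23, 9); MAP = (23−1)/9 = 22/9 ≈ 2.44444.
MLE = x̄ = 18/3 ≈ 6.00000.
Difference = 22/9 − 18/3 = -32/9 ≈ -3.5556.

MAP − MLE = -3.5556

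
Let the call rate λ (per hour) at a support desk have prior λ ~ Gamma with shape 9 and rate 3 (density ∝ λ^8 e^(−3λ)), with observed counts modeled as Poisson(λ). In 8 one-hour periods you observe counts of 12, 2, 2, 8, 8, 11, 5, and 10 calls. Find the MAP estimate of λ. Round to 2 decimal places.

λ̂_MAP = 6.00

Σxᵢ = 12+2+2+8+8+11+5+10 = 58, with n = 8.
Posterior ∝ λ^8e^(−3λ) · λ^58e^(−8λ) = λ^66e^(−11λ), i.e. Gamma(shape=67, rate=11).
The mode of a Gamma(a, b) with a ≥ 1 (shape–rate) is (a−1)/b = 66/11 ≈ 6.00.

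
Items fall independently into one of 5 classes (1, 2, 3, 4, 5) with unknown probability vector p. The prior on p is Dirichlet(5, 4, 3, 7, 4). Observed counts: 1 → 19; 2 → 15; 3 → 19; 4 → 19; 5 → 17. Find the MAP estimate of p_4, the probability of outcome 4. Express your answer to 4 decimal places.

The posterior is Dirichlet(αᵢ + nᵢ) = Dirichlet(24, 19, 22, 26, 21).
For a Dirichlet(a₁,…,a_K) with all aᵢ > 1, the mode has j-th component (aⱼ − 1)/(Σaᵢ − K).
Here Σaᵢ = 112 and K = 5, so p_4 = (26 − 1)/(112 − 5) = 25/107 ≈ 0.2336.

MAP estimate: 0.2336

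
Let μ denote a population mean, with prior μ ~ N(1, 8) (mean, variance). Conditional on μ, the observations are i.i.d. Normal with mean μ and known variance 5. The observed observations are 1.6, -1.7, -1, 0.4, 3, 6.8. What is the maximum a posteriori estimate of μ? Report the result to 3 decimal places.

n = 6; x̄ = (1.6 + (-1.7) + (-1) + 0.4 + 3 + 6.8)/6 = 9.1/6 = 91/60 ≈ 1.5167.
For a Normal prior and Normal likelihood with known variance, the posterior is Normal; its mode equals its mean, the precision-weighted average.
Prior precision 1/σ₀² = 1/8 = 0.125; data precision n/σ² = 6/5 = 1.2.
μ̂ = (0.125·1 + 1.2·(91/60)) / (0.125 + 1.2) = 1.945/1.325 = 389/265 ≈ 1.468.

μ̂_MAP = 1.468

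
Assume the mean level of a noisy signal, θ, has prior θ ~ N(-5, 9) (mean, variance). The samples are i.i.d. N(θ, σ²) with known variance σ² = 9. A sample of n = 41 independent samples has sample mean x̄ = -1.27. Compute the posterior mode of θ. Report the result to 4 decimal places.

θ̂_MAP = -1.3588

n = 41, x̄ = -1.27.
For a Normal prior and Normal likelihood with known variance, the posterior is Normal; its mode equals its mean, the precision-weighted average.
Prior precision 1/σ₀² = 1/9; data precision n/σ² = 41/9.
θ̂ = ((1/9)·(-5) + (41/9)·(-1.27)) / (1/9 + 41/9) = (-5707/900)/(14/3) = -5707/4200 ≈ -1.3588.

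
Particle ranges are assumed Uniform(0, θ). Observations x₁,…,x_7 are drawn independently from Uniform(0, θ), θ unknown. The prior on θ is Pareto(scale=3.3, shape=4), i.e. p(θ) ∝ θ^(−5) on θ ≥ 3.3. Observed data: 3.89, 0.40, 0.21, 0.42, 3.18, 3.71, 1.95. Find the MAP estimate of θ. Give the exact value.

The Uniform(0, θ) likelihood is θ^(−n) for θ ≥ max(xᵢ), zero otherwise. Here max(xᵢ) = 3.89.
Posterior ∝ θ^(−5) · θ^(−7) = θ^(−12) on θ ≥ max(3.3, 3.89) = 3.89.
This density is strictly decreasing in θ, so the posterior mode lies at the lower boundary of the support.

θ̂_MAP = 3.89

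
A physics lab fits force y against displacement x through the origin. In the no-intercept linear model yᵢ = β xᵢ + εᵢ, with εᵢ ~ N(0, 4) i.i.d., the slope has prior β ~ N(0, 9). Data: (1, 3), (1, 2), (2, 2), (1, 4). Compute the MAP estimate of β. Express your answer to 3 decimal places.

β̂_MAP = 1.746

log p(β | y) = −Σ(yᵢ − βxᵢ)²/(2·4) − β²/(2·9) + const.
Setting the derivative to zero: Σxᵢ(yᵢ − βxᵢ)/4 − β/9 = 0, so β = Σxᵢyᵢ / (Σxᵢ² + σ²/τ²).
Σxᵢyᵢ = 1·3 + 1·2 + 2·2 + 1·4 = 13; Σxᵢ² = 7; σ²/τ² = 4/9.
β̂_MAP = 13 / (7 + 4/9) = 13/(67/9) = 117/67 ≈ 1.746.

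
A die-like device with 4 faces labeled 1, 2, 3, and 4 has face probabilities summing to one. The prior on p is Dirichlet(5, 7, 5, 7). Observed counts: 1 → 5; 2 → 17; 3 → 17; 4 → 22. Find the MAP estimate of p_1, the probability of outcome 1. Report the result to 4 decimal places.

The posterior is Dirichlet(αᵢ + nᵢ) = Dirichlet(10, 24, 22, 29).
For a Dirichlet(a₁,…,a_K) with all aᵢ > 1, the mode has j-th component (aⱼ − 1)/(Σaᵢ − K).
Here Σaᵢ = 85 and K = 4, so p_1 = (10 − 1)/(85 − 4) = 9/81 ≈ 0.1111.

MAP estimate: 0.1111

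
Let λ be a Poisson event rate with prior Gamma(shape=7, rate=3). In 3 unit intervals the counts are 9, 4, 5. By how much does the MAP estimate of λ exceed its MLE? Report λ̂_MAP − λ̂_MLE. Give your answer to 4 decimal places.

MAP − MLE = -2.0000

Σxᵢ = 18. Posterior is Gamma(25, 6); MAP = (25−1)/6 = 24/6 ≈ 4.00000.
MLE = x̄ = 18/3 ≈ 6.00000.
Difference = 24/6 − 18/3 = -2 ≈ -2.0000.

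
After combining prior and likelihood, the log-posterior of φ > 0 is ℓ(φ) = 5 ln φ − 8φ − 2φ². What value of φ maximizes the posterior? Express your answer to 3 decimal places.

φ̂_MAP = 0.500

ℓ'(φ) = 5/φ − 8 − 4φ. Setting this to zero and multiplying by φ: 4φ² + 8φ − 5 = 0.
φ = (−8 + √(8² + 4·4·5)) / (2·4) = (−8 + √144) / 8 = (−8 + 12)/8 = 1/2.
ℓ''(φ) = −5/φ² − 4 < 0, confirming a maximum.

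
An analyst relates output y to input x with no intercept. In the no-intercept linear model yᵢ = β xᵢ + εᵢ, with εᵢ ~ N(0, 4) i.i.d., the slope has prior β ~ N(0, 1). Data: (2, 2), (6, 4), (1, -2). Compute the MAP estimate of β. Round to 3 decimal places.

β̂_MAP = 0.578

log p(β | y) = −Σ(yᵢ − βxᵢ)²/(2·4) − β²/(2·1) + const.
Setting the derivative to zero: Σxᵢ(yᵢ − βxᵢ)/4 − β/1 = 0, so β = Σxᵢyᵢ / (Σxᵢ² + σ²/τ²).
Σxᵢyᵢ = 2·2 + 6·4 + 1·(-2) = 26; Σxᵢ² = 41; σ²/τ² = 4.
β̂_MAP = 26 / (41 + 4) = 26/45 ≈ 0.578.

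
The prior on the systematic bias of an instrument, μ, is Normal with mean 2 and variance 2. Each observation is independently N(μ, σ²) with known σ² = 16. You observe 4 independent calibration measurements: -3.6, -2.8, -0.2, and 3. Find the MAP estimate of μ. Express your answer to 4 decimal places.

μ̂_MAP = 1.0333

n = 4; x̄ = ((-3.6) + (-2.8) + (-0.2) + 3)/4 = -3.6/4 = -0.9.
For a Normal prior and Normal likelihood with known variance, the posterior is Normal; its mode equals its mean, the precision-weighted average.
Prior precision 1/σ₀² = 1/2 = 0.5; data precision n/σ² = 4/16 = 0.25.
μ̂ = (0.5·2 + 0.25·(-0.9)) / (0.5 + 0.25) = 0.775/0.75 = 31/30 ≈ 1.0333.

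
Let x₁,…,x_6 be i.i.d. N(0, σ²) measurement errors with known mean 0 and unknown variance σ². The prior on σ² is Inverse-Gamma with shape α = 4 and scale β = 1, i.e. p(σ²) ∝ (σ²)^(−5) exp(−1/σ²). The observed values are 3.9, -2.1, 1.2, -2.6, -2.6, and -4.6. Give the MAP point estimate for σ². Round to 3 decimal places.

σ̂²_MAP = 3.609

Sum of squared deviations about the known mean: SS = (3.9−0)² + (-2.1−0)² + (1.2−0)² + (-2.6−0)² + (-2.6−0)² + (-4.6−0)² = 55.74.
The Normal likelihood contributes (σ²)^(−n/2) exp(−SS/(2σ²)), so the posterior is Inverse-Gamma(α + n/2, β + SS/2) = Inverse-Gamma(7, 28.87).
The mode of Inverse-Gamma(a, b) is b/(a+1) = 28.87/8 ≈ 3.609.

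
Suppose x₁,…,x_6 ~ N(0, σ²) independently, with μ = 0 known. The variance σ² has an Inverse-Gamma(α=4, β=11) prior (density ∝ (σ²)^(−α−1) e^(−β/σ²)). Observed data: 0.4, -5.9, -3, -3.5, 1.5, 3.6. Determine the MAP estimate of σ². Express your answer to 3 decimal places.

Sum of squared deviations about the known mean: SS = (0.4−0)² + (-5.9−0)² + (-3−0)² + (-3.5−0)² + (1.5−0)² + (3.6−0)² = 71.43.
The Normal likelihood contributes (σ²)^(−n/2) exp(−SS/(2σ²)), so the posterior is Inverse-Gamma(α + n/2, β + SS/2) = Inverse-Gamma(7, 46.715).
The mode of Inverse-Gamma(a, b) is b/(a+1) = 46.715/8 ≈ 5.839.

σ̂²_MAP = 5.839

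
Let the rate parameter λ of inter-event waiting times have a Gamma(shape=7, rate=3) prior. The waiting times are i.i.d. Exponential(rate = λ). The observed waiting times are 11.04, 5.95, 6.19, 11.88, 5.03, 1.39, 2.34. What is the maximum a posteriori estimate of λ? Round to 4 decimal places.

λ̂_MAP = 0.2777

The Exponential(rate=λ) likelihood is ∝ λ^n e^(−λΣtᵢ). Here n = 7 and Σtᵢ = 11.04 + 5.95 + 6.19 + 11.88 + 5.03 + 1.39 + 2.34 = 43.82.
Posterior ∝ λ^6e^(−3λ) · λ^7e^(−43.82λ) = λ^13e^(−46.82λ), i.e. Gamma(14, 46.82).
Mode = (a−1)/b = 13/46.82 ≈ 0.2777.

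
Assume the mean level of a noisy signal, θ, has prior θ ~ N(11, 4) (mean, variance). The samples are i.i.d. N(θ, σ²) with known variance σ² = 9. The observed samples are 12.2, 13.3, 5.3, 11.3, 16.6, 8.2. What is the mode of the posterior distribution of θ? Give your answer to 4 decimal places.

θ̂_MAP = 11.1091

n = 6; x̄ = (12.2 + 13.3 + 5.3 + 11.3 + 16.6 + 8.2)/6 = 66.9/6 = 11.15.
For a Normal prior and Normal likelihood with known variance, the posterior is Normal; its mode equals its mean, the precision-weighted average.
Prior precision 1/σ₀² = 1/4 = 0.25; data precision n/σ² = 6/9 = 2/3.
θ̂ = (0.25·11 + (2/3)·11.15) / (0.25 + 2/3) = (611/60)/(11/12) = 611/55 ≈ 11.1091.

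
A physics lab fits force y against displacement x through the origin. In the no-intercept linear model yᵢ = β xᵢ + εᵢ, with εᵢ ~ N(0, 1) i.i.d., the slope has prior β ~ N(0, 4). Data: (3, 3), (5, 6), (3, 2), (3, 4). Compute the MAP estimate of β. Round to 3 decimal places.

log p(β | y) = −Σ(yᵢ − βxᵢ)²/(2·1) − β²/(2·4) + const.
Setting the derivative to zero: Σxᵢ(yᵢ − βxᵢ)/1 − β/4 = 0, so β = Σxᵢyᵢ / (Σxᵢ² + σ²/τ²).
Σxᵢyᵢ = 3·3 + 5·6 + 3·2 + 3·4 = 57; Σxᵢ² = 52; σ²/τ² = 0.25.
β̂_MAP = 57 / (52 + 0.25) = 57/52.25 ≈ 1.091.

β̂_MAP = 1.091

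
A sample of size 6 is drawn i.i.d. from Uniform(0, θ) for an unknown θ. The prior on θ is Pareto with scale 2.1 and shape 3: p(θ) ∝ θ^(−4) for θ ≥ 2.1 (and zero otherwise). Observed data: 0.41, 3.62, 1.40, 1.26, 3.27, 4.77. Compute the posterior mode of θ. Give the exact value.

The Uniform(0, θ) likelihood is θ^(−n) for θ ≥ max(xᵢ), zero otherwise. Here max(xᵢ) = 4.77.
Posterior ∝ θ^(−4) · θ^(−6) = θ^(−10) on θ ≥ max(2.1, 4.77) = 4.77.
This density is strictly decreasing in θ, so the posterior mode lies at the lower boundary of the support.

θ̂_MAP = 4.77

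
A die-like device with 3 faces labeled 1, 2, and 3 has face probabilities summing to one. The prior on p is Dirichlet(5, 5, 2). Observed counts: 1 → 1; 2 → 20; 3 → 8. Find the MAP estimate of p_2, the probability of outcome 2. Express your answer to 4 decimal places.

The posterior is Dirichlet(αᵢ + nᵢ) = Dirichlet(6, 25, 10).
For a Dirichlet(a₁,…,a_K) with all aᵢ > 1, the mode has j-th component (aⱼ − 1)/(Σaᵢ − K).
Here Σaᵢ = 41 and K = 3, so p_2 = (25 − 1)/(41 − 3) = 24/38 ≈ 0.6316.

MAP estimate: 0.6316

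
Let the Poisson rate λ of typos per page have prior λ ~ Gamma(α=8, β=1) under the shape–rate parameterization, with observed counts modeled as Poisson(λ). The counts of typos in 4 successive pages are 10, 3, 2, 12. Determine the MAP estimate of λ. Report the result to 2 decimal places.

λ̂_MAP = 6.80

Σxᵢ = 10+3+2+12 = 27, with n = 4.
Posterior ∝ λ^7e^(−1λ) · λ^27e^(−4λ) = λ^34e^(−5λ), i.e. Gamma(shape=35, rate=5).
The mode of a Gamma(a, b) with a ≥ 1 (shape–rate) is (a−1)/b = 34/5 ≈ 6.80.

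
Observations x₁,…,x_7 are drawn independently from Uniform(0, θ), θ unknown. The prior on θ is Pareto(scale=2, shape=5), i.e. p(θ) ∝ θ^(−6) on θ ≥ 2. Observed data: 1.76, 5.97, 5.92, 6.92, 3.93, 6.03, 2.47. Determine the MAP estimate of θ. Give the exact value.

θ̂_MAP = 6.92

The Uniform(0, θ) likelihood is θ^(−n) for θ ≥ max(xᵢ), zero otherwise. Here max(xᵢ) = 6.92.
Posterior ∝ θ^(−6) · θ^(−7) = θ^(−13) on θ ≥ max(2, 6.92) = 6.92.
This density is strictly decreasing in θ, so the posterior mode lies at the lower boundary of the support.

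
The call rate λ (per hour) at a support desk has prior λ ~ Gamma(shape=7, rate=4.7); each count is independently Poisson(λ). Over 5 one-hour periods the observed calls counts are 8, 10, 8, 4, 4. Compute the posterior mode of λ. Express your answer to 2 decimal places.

Σxᵢ = 8+10+8+4+4 = 34, with n = 5.
Posterior ∝ λ^6e^(−4.7λ) · λ^34e^(−5λ) = λ^40e^(−9.7λ), i.e. Gamma(shape=41, rate=9.7).
The mode of a Gamma(a, b) with a ≥ 1 (shape–rate) is (a−1)/b = 40/9.7 ≈ 4.12.

λ̂_MAP = 4.12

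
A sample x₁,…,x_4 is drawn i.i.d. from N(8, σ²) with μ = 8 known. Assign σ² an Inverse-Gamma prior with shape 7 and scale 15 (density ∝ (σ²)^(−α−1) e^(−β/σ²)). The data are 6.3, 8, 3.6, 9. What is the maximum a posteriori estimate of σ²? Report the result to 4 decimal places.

Sum of squared deviations about the known mean: SS = (6.3−8)² + (8−8)² + (3.6−8)² + (9−8)² = 23.25.
The Normal likelihood contributes (σ²)^(−n/2) exp(−SS/(2σ²)), so the posterior is Inverse-Gamma(α + n/2, β + SS/2) = Inverse-Gamma(9, 26.625).
The mode of Inverse-Gamma(a, b) is b/(a+1) = 26.625/10 ≈ 2.6625.

σ̂²_MAP = 2.6625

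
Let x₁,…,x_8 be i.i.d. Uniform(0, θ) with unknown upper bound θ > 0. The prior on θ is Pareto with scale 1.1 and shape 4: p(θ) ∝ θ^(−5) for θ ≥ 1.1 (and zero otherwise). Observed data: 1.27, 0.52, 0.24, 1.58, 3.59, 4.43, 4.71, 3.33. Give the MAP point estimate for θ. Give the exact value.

The Uniform(0, θ) likelihood is θ^(−n) for θ ≥ max(xᵢ), zero otherwise. Here max(xᵢ) = 4.71.
Posterior ∝ θ^(−5) · θ^(−8) = θ^(−13) on θ ≥ max(1.1, 4.71) = 4.71.
This density is strictly decreasing in θ, so the posterior mode lies at the lower boundary of the support.

θ̂_MAP = 4.71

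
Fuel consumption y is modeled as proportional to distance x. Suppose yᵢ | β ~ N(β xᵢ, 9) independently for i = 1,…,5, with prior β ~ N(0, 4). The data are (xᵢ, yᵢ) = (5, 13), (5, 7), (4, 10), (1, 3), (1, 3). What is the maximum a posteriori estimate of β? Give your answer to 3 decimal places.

log p(β | y) = −Σ(yᵢ − βxᵢ)²/(2·9) − β²/(2·4) + const.
Setting the derivative to zero: Σxᵢ(yᵢ − βxᵢ)/9 − β/4 = 0, so β = Σxᵢyᵢ / (Σxᵢ² + σ²/τ²).
Σxᵢyᵢ = 5·13 + 5·7 + 4·10 + 1·3 + 1·3 = 146; Σxᵢ² = 68; σ²/τ² = 2.25.
β̂_MAP = 146 / (68 + 2.25) = 146/70.25 ≈ 2.078.

β̂_MAP = 2.078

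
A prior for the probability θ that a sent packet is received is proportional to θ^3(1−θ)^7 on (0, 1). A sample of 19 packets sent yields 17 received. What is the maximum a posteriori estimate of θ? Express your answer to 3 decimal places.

θ̂_MAP = 0.690

The prior density ∝ θ^3(1−θ)^7 is the kernel of Beta(4, 8).
Data: 17 successes in 19 trials. The binomial likelihood contributes θ^17(1−θ)^2, so the posterior is Beta(4+17, 8+2) = Beta(21, 10).
For Beta(a, b) with a, b > 1 the mode is (a−1)/(a+b−2) = 20/29 ≈ 0.690.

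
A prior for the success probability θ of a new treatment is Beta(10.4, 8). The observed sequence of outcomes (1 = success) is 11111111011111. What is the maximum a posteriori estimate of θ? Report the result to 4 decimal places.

θ̂_MAP = 0.7368

Prior: Beta(10.4, 8).
Data: 13 successes in 14 trials (from the sequence). The binomial likelihood contributes θ^13(1−θ)^1, so the posterior is Beta(10.4+13, 8+1) = Beta(23.4, 9).
For Beta(a, b) with a, b > 1 the mode is (a−1)/(a+b−2) = 22.4/30.4 ≈ 0.7368.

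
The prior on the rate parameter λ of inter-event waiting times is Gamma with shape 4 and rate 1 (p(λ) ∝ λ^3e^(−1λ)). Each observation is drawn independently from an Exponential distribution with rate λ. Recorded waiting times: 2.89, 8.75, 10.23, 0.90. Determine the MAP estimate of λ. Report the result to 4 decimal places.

λ̂_MAP = 0.2945

The Exponential(rate=λ) likelihood is ∝ λ^n e^(−λΣtᵢ). Here n = 4 and Σtᵢ = 2.89 + 8.75 + 10.23 + 0.90 = 22.77.
Posterior ∝ λ^3e^(−1λ) · λ^4e^(−22.77λ) = λ^7e^(−23.77λ), i.e. Gamma(8, 23.77).
Mode = (a−1)/b = 7/23.77 ≈ 0.2945.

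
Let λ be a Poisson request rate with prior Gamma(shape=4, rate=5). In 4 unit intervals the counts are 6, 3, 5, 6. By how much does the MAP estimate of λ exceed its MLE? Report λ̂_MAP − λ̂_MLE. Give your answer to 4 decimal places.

Σxᵢ = 20. Posterior is Gamma(24, 9); MAP = (24−1)/9 = 23/9 ≈ 2.55556.
MLE = x̄ = 20/4 ≈ 5.00000.
Difference = 23/9 − 20/4 = -22/9 ≈ -2.4444.

MAP − MLE = -2.4444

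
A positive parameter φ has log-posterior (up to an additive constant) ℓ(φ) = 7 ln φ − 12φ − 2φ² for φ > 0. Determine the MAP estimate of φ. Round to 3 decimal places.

φ̂_MAP = 0.500

ℓ'(φ) = 7/φ − 12 − 4φ. Setting this to zero and multiplying by φ: 4φ² + 12φ − 7 = 0.
φ = (−12 + √(12² + 4·4·7)) / (2·4) = (−12 + √256) / 8 = (−12 + 16)/8 = 1/2.
ℓ''(φ) = −7/φ² − 4 < 0, confirming a maximum.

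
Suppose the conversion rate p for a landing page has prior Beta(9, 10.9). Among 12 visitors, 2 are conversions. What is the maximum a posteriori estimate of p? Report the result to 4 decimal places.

p̂_MAP = 0.3344

Prior: Beta(9, 10.9).
Data: 2 successes in 12 trials. The binomial likelihood contributes p^2(1−p)^10, so the posterior is Beta(9+2, 10.9+10) = Beta(11, 20.9).
For Beta(a, b) with a, b > 1 the mode is (a−1)/(a+b−2) = 10/29.9 ≈ 0.3344.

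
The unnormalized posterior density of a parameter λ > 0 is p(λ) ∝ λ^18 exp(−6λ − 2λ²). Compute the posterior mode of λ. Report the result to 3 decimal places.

λ̂_MAP = 1.500

ℓ'(λ) = 18/λ − 6 − 4λ. Setting this to zero and multiplying by λ: 4λ² + 6λ − 18 = 0.
λ = (−6 + √(6² + 4·4·18)) / (2·4) = (−6 + √324) / 8 = (−6 + 18)/8 = 3/2.
ℓ''(λ) = −18/λ² − 4 < 0, confirming a maximum.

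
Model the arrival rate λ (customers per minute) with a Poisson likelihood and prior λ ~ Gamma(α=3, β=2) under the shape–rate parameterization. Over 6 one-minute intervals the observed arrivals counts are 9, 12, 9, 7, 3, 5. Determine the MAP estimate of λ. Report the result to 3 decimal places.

λ̂_MAP = 5.875

Σxᵢ = 9+12+9+7+3+5 = 45, with n = 6.
Posterior ∝ λ^2e^(−2λ) · λ^45e^(−6λ) = λ^47e^(−8λ), i.e. Gamma(shape=48, rate=8).
The mode of a Gamma(a, b) with a ≥ 1 (shape–rate) is (a−1)/b = 47/8 ≈ 5.875.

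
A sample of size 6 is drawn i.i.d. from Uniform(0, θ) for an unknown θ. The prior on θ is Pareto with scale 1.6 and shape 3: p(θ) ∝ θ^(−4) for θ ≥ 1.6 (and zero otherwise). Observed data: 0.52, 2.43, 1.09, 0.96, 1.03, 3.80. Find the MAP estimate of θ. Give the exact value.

The Uniform(0, θ) likelihood is θ^(−n) for θ ≥ max(xᵢ), zero otherwise. Here max(xᵢ) = 3.80.
Posterior ∝ θ^(−4) · θ^(−6) = θ^(−10) on θ ≥ max(1.6, 3.80) = 3.80.
This density is strictly decreasing in θ, so the posterior mode lies at the lower boundary of the support.

θ̂_MAP = 3.80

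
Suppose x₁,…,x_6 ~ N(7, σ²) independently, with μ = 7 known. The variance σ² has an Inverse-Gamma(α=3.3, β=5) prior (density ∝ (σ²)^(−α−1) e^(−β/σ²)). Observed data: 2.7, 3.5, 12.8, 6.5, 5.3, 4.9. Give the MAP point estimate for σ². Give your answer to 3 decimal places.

σ̂²_MAP = 5.612

Sum of squared deviations about the known mean: SS = (2.7−7)² + (3.5−7)² + (12.8−7)² + (6.5−7)² + (5.3−7)² + (4.9−7)² = 71.93.
The Normal likelihood contributes (σ²)^(−n/2) exp(−SS/(2σ²)), so the posterior is Inverse-Gamma(α + n/2, β + SS/2) = Inverse-Gamma(6.3, 40.965).
The mode of Inverse-Gamma(a, b) is b/(a+1) = 40.965/7.3 ≈ 5.612.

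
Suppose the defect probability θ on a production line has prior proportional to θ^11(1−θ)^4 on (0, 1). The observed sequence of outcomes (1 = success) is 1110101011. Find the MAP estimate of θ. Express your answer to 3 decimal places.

θ̂_MAP = 0.720

The prior density ∝ θ^11(1−θ)^4 is the kernel of Beta(12, 5).
Data: 7 successes in 10 trials (from the sequence). The binomial likelihood contributes θ^7(1−θ)^3, so the posterior is Beta(12+7, 5+3) = Beta(19, 8).
For Beta(a, b) with a, b > 1 the mode is (a−1)/(a+b−2) = 18/25 ≈ 0.720.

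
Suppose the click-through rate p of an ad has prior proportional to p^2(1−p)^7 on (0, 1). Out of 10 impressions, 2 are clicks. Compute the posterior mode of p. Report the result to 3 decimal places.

The prior density ∝ p^2(1−p)^7 is the kernel of Beta(3, 8).
Data: 2 successes in 10 trials. The binomial likelihood contributes p^2(1−p)^8, so the posterior is Beta(3+2, 8+8) = Beta(5, 16).
For Beta(a, b) with a, b > 1 the mode is (a−1)/(a+b−2) = 4/19 ≈ 0.211.

p̂_MAP = 0.211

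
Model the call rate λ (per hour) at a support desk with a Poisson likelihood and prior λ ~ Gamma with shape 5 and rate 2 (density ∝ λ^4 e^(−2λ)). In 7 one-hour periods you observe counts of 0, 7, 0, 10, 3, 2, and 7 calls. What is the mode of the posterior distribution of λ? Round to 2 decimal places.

λ̂_MAP = 3.67

Σxᵢ = 0+7+0+10+3+2+7 = 29, with n = 7.
Posterior ∝ λ^4e^(−2λ) · λ^29e^(−7λ) = λ^33e^(−9λ), i.e. Gamma(shape=34, rate=9).
The mode of a Gamma(a, b) with a ≥ 1 (shape–rate) is (a−1)/b = 33/9 ≈ 3.67.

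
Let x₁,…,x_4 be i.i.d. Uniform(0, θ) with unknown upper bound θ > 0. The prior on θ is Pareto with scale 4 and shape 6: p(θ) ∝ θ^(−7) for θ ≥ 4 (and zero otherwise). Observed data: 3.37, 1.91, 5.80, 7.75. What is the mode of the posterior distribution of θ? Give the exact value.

The Uniform(0, θ) likelihood is θ^(−n) for θ ≥ max(xᵢ), zero otherwise. Here max(xᵢ) = 7.75.
Posterior ∝ θ^(−7) · θ^(−4) = θ^(−11) on θ ≥ max(4, 7.75) = 7.75.
This density is strictly decreasing in θ, so the posterior mode lies at the lower boundary of the support.

θ̂_MAP = 7.75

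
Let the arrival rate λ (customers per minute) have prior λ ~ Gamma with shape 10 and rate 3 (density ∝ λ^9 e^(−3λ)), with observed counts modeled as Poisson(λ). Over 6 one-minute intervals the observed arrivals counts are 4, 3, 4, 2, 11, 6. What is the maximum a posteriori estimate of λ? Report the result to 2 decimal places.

λ̂_MAP = 4.33

Σxᵢ = 4+3+4+2+11+6 = 30, with n = 6.
Posterior ∝ λ^9e^(−3λ) · λ^30e^(−6λ) = λ^39e^(−9λ), i.e. Gamma(shape=40, rate=9).
The mode of a Gamma(a, b) with a ≥ 1 (shape–rate) is (a−1)/b = 39/9 ≈ 4.33.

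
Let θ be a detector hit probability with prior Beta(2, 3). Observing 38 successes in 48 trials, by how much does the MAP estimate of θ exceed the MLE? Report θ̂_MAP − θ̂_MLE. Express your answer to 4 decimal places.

MAP − MLE = -0.0270

Posterior is Beta(40, 13); MAP = (40−1)/(53−2) = 39/51 ≈ 0.76471.
MLE ignores the prior: θ̂_MLE = k/n = 38/48 ≈ 0.79167.
Difference = 39/51 − 38/48 = -11/408 ≈ -0.0270.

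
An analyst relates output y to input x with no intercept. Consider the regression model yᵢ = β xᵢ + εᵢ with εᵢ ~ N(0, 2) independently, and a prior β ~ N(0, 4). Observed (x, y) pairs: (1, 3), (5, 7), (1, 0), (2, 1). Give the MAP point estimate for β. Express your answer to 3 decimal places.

log p(β | y) = −Σ(yᵢ − βxᵢ)²/(2·2) − β²/(2·4) + const.
Setting the derivative to zero: Σxᵢ(yᵢ − βxᵢ)/2 − β/4 = 0, so β = Σxᵢyᵢ / (Σxᵢ² + σ²/τ²).
Σxᵢyᵢ = 1·3 + 5·7 + 1·0 + 2·1 = 40; Σxᵢ² = 31; σ²/τ² = 0.5.
β̂_MAP = 40 / (31 + 0.5) = 40/31.5 ≈ 1.270.

β̂_MAP = 1.270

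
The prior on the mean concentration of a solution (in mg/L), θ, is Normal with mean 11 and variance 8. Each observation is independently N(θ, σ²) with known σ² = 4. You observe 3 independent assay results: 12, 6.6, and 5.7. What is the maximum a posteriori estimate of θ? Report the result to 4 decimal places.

n = 3; x̄ = (12 + 6.6 + 5.7)/3 = 24.3/3 = 8.1.
For a Normal prior and Normal likelihood with known variance, the posterior is Normal; its mode equals its mean, the precision-weighted average.
Prior precision 1/σ₀² = 1/8 = 0.125; data precision n/σ² = 3/4 = 0.75.
θ̂ = (0.125·11 + 0.75·8.1) / (0.125 + 0.75) = 7.45/0.875 = 298/35 ≈ 8.5143.

θ̂_MAP = 8.5143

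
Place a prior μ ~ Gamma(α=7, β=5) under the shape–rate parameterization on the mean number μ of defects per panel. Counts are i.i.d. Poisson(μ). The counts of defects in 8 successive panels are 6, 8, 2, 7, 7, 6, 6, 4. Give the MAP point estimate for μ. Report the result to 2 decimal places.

μ̂_MAP = 4.00

Σxᵢ = 6+8+2+7+7+6+6+4 = 46, with n = 8.
Posterior ∝ μ^6e^(−5μ) · μ^46e^(−8μ) = μ^52e^(−13μ), i.e. Gamma(shape=53, rate=13).
The mode of a Gamma(a, b) with a ≥ 1 (shape–rate) is (a−1)/b = 52/13 ≈ 4.00.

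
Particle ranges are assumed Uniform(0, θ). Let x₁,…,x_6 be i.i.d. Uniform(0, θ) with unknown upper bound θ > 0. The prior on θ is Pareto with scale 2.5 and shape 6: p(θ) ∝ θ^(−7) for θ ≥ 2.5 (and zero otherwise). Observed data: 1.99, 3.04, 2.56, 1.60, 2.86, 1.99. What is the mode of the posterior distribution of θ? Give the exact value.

θ̂_MAP = 3.04

The Uniform(0, θ) likelihood is θ^(−n) for θ ≥ max(xᵢ), zero otherwise. Here max(xᵢ) = 3.04.
Posterior ∝ θ^(−7) · θ^(−6) = θ^(−13) on θ ≥ max(2.5, 3.04) = 3.04.
This density is strictly decreasing in θ, so the posterior mode lies at the lower boundary of the support.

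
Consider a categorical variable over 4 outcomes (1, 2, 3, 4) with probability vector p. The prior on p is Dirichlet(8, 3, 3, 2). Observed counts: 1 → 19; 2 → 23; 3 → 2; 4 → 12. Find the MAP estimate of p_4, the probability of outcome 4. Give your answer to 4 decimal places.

The posterior is Dirichlet(αᵢ + nᵢ) = Dirichlet(27, 26, 5, 14).
For a Dirichlet(a₁,…,a_K) with all aᵢ > 1, the mode has j-th component (aⱼ − 1)/(Σaᵢ − K).
Here Σaᵢ = 72 and K = 4, so p_4 = (14 − 1)/(72 − 4) = 13/68 ≈ 0.1912.

MAP estimate: 0.1912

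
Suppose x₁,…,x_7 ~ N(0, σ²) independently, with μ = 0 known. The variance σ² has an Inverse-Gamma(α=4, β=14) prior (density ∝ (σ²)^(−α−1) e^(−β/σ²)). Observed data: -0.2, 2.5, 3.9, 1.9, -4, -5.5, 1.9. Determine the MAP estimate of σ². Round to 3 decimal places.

σ̂²_MAP = 6.057

Sum of squared deviations about the known mean: SS = (-0.2−0)² + (2.5−0)² + (3.9−0)² + (1.9−0)² + (-4−0)² + (-5.5−0)² + (1.9−0)² = 74.97.
The Normal likelihood contributes (σ²)^(−n/2) exp(−SS/(2σ²)), so the posterior is Inverse-Gamma(α + n/2, β + SS/2) = Inverse-Gamma(7.5, 51.485).
The mode of Inverse-Gamma(a, b) is b/(a+1) = 51.485/8.5 ≈ 6.057.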